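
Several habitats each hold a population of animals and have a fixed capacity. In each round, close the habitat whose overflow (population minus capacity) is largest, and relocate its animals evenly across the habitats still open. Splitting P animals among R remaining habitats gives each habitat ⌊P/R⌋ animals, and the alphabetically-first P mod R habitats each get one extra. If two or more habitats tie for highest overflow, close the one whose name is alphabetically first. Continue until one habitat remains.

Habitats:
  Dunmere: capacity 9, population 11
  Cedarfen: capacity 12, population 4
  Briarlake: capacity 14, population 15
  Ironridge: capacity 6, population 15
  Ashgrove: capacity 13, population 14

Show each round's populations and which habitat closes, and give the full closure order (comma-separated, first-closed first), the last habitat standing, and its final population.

Round 1: Ashgrove=14 Briarlake=15 Cedarfen=4 Dunmere=11 Ironridge=15 → close Ironridge (overflow 9)
  15÷4 = 3 each, +1 to first 3
Round 2: Ashgrove=18 Briarlake=19 Cedarfen=8 Dunmere=14 → close Ashgrove (overflow 5)
  18÷3 = 6 each, +1 to first 0
Round 3: Briarlake=25 Cedarfen=14 Dunmere=20 → close Briarlake (overflow 11)
  25÷2 = 12 each, +1 to first 1
Round 4: Cedarfen=27 Dunmere=32 → close Dunmere (overflow 23)
  32÷1 = 32 each, +1 to first 0

Closure order: Ironridge, Ashgrove, Briarlake, Dunmere
Last habitat: Cedarfen with 59 animals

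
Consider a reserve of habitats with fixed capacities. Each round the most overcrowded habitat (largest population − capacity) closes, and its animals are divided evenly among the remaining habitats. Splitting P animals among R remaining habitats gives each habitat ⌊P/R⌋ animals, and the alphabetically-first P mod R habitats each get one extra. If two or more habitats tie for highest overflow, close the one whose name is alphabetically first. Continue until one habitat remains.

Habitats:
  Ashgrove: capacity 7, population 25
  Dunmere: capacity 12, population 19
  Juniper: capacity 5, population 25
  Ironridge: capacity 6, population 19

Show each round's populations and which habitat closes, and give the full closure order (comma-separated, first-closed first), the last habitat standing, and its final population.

Closure order: Juniper, Ashgrove, Ironridge
Last habitat: Dunmere with 88 animals

Round 1: Ashgrove=25 Dunmere=19 Ironridge=19 Juniper=25 → close Juniper (overflow 20)
  25÷3 = 8 each, +1 to first 1
Round 2: Ashgrove=34 Dunmere=27 Ironridge=27 → close Ashgrove (overflow 27)
  34÷2 = 17 each, +1 to first 0
Round 3: Dunmere=44 Ironridge=44 → close Ironridge (overflow 38)
  44÷1 = 44 each, +1 to first 0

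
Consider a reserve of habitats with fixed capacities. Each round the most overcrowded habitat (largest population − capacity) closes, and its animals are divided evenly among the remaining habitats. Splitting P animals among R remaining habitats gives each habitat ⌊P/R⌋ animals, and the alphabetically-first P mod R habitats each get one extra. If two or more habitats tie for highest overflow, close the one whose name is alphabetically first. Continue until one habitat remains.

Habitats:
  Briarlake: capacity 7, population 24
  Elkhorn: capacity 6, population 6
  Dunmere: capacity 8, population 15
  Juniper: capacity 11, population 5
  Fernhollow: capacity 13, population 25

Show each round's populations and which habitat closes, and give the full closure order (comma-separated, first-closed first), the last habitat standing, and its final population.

Round 1: Briarlake=24 Dunmere=15 Elkhorn=6 Fernhollow=25 Juniper=5 → close Briarlake (overflow 17)
  24÷4 = 6 each, +1 to first 0
Round 2: Dunmere=21 Elkhorn=12 Fernhollow=31 Juniper=11 → close Fernhollow (overflow 18)
  31÷3 = 10 each, +1 to first 1
Round 3: Dunmere=32 Elkhorn=22 Juniper=21 → close Dunmere (overflow 24)
  32÷2 = 16 each, +1 to first 0
Round 4: Elkhorn=38 Juniper=37 → close Elkhorn (overflow 32)
  38÷1 = 38 each, +1 to first 0

Closure order: Briarlake, Fernhollow, Dunmere, Elkhorn
Last habitat: Juniper with 75 animals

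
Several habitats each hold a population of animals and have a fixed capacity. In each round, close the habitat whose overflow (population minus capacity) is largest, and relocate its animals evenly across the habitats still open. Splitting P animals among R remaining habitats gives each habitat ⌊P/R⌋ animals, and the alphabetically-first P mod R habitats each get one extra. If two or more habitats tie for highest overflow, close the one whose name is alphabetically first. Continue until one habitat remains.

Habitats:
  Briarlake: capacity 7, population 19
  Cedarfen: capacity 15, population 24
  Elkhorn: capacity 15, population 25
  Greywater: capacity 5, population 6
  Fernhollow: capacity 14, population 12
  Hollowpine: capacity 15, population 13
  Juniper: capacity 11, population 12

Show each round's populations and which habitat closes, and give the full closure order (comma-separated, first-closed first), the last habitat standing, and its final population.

Closure order: Briarlake, Cedarfen, Elkhorn, Greywater, Juniper, Fernhollow
Last habitat: Hollowpine with 111 animals

Round 1: Briarlake=19 Cedarfen=24 Elkhorn=25 Fernhollow=12 Greywater=6 Hollowpine=13 Juniper=12 → close Briarlake (overflow 12)
  19÷6 = 3 each, +1 to first 1
Round 2: Cedarfen=28 Elkhorn=28 Fernhollow=15 Greywater=9 Hollowpine=16 Juniper=15 → close Cedarfen (overflow 13)
  28÷5 = 5 each, +1 to first 3
Round 3: Elkhorn=34 Fernhollow=21 Greywater=15 Hollowpine=21 Juniper=20 → close Elkhorn (overflow 19)
  34÷4 = 8 each, +1 to first 2
Round 4: Fernhollow=30 Greywater=24 Hollowpine=29 Juniper=28 → close Greywater (overflow 19)
  24÷3 = 8 each, +1 to first 0
Round 5: Fernhollow=38 Hollowpine=37 Juniper=36 → close Juniper (overflow 25)
  36÷2 = 18 each, +1 to first 0
Round 6: Fernhollow=56 Hollowpine=55 → close Fernhollow (overflow 42)
  56÷1 = 56 each, +1 to first 0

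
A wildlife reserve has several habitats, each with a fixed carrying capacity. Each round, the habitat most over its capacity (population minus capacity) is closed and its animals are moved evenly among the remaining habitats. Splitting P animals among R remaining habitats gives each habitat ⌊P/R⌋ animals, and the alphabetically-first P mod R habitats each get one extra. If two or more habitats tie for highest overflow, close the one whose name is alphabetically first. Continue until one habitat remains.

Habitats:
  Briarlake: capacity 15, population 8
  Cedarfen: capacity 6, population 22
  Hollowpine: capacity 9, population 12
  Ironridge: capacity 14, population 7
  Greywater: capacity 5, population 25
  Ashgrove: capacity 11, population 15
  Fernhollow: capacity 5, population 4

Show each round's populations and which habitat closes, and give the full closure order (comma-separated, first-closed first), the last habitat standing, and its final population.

Closure order: Greywater, Cedarfen, Ashgrove, Hollowpine, Fernhollow, Briarlake
Last habitat: Ironridge with 93 animals

Round 1: Ashgrove=15 Briarlake=8 Cedarfen=22 Fernhollow=4 Greywater=25 Hollowpine=12 Ironridge=7 → close Greywater (overflow 20)
  25÷6 = 4 each, +1 to first 1
Round 2: Ashgrove=20 Briarlake=12 Cedarfen=26 Fernhollow=8 Hollowpine=16 Ironridge=11 → close Cedarfen (overflow 20)
  26÷5 = 5 each, +1 to first 1
Round 3: Ashgrove=26 Briarlake=17 Fernhollow=13 Hollowpine=21 Ironridge=16 → close Ashgrove (overflow 15)
  26÷4 = 6 each, +1 to first 2
Round 4: Briarlake=24 Fernhollow=20 Hollowpine=27 Ironridge=22 → close Hollowpine (overflow 18)
  27÷3 = 9 each, +1 to first 0
Round 5: Briarlake=33 Fernhollow=29 Ironridge=31 → close Fernhollow (overflow 24)
  29÷2 = 14 each, +1 to first 1
Round 6: Briarlake=48 Ironridge=45 → close Briarlake (overflow 33)
  48÷1 = 48 each, +1 to first 0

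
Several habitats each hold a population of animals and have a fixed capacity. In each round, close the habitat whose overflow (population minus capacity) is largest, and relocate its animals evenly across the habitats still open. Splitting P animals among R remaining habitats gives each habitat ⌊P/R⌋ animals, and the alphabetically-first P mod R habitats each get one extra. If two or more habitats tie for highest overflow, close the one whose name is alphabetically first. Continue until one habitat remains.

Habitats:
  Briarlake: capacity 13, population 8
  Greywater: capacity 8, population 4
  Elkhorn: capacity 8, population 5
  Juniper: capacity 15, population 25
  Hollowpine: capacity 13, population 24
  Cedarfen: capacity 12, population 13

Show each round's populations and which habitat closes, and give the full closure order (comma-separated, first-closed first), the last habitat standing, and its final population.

Round 1: Briarlake=8 Cedarfen=13 Elkhorn=5 Greywater=4 Hollowpine=24 Juniper=25 → close Hollowpine (overflow 11)
  24÷5 = 4 each, +1 to first 4
Round 2: Briarlake=13 Cedarfen=18 Elkhorn=10 Greywater=9 Juniper=29 → close Juniper (overflow 14)
  29÷4 = 7 each, +1 to first 1
Round 3: Briarlake=21 Cedarfen=25 Elkhorn=17 Greywater=16 → close Cedarfen (overflow 13)
  25÷3 = 8 each, +1 to first 1
Round 4: Briarlake=30 Elkhorn=25 Greywater=24 → close Briarlake (overflow 17)
  30÷2 = 15 each, +1 to first 0
Round 5: Elkhorn=40 Greywater=39 → close Elkhorn (overflow 32)
  40÷1 = 40 each, +1 to first 0

Closure order: Hollowpine, Juniper, Cedarfen, Briarlake, Elkhorn
Last habitat: Greywater with 79 animals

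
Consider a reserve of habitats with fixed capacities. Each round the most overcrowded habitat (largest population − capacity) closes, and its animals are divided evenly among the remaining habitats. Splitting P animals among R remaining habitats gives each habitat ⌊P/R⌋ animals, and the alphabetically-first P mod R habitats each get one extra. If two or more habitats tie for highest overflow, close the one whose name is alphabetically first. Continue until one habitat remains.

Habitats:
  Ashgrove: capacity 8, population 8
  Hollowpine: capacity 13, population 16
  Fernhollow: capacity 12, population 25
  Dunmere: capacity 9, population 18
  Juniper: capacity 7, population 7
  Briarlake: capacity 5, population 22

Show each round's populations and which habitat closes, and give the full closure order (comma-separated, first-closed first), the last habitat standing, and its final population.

Closure order: Briarlake, Fernhollow, Dunmere, Hollowpine, Ashgrove
Last habitat: Juniper with 96 animals

Round 1: Ashgrove=8 Briarlake=22 Dunmere=18 Fernhollow=25 Hollowpine=16 Juniper=7 → close Briarlake (overflow 17)
  22÷5 = 4 each, +1 to first 2
Round 2: Ashgrove=13 Dunmere=23 Fernhollow=29 Hollowpine=20 Juniper=11 → close Fernhollow (overflow 17)
  29÷4 = 7 each, +1 to first 1
Round 3: Ashgrove=21 Dunmere=30 Hollowpine=27 Juniper=18 → close Dunmere (overflow 21)
  30÷3 = 10 each, +1 to first 0
Round 4: Ashgrove=31 Hollowpine=37 Juniper=28 → close Hollowpine (overflow 24)
  37÷2 = 18 each, +1 to first 1
Round 5: Ashgrove=50 Juniper=46 → close Ashgrove (overflow 42)
  50÷1 = 50 each, +1 to first 0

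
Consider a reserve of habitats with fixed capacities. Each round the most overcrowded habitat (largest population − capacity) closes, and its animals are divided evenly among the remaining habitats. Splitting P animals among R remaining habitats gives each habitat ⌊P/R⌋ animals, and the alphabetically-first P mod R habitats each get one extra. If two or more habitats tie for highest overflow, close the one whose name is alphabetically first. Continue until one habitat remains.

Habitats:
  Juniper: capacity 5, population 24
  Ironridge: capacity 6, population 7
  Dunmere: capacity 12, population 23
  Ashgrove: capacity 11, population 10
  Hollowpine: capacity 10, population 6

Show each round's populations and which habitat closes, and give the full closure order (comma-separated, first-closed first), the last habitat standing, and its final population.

Closure order: Juniper, Dunmere, Ironridge, Ashgrove
Last habitat: Hollowpine with 70 animals

Round 1: Ashgrove=10 Dunmere=23 Hollowpine=6 Ironridge=7 Juniper=24 → close Juniper (overflow 19)
  24÷4 = 6 each, +1 to first 0
Round 2: Ashgrove=16 Dunmere=29 Hollowpine=12 Ironridge=13 → close Dunmere (overflow 17)
  29÷3 = 9 each, +1 to first 2
Round 3: Ashgrove=26 Hollowpine=22 Ironridge=22 → close Ironridge (overflow 16)
  22÷2 = 11 each, +1 to first 0
Round 4: Ashgrove=37 Hollowpine=33 → close Ashgrove (overflow 26)
  37÷1 = 37 each, +1 to first 0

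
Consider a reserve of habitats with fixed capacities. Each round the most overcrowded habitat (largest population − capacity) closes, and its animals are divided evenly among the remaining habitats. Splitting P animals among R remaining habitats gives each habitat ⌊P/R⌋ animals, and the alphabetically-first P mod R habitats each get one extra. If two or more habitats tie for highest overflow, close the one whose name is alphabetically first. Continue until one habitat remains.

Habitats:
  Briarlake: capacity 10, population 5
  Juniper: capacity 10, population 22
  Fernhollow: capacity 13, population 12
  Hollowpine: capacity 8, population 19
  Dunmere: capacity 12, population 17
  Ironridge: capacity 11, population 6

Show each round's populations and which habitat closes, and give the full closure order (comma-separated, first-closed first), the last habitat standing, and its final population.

Closure order: Juniper, Hollowpine, Dunmere, Fernhollow, Briarlake
Last habitat: Ironridge with 81 animals

Round 1: Briarlake=5 Dunmere=17 Fernhollow=12 Hollowpine=19 Ironridge=6 Juniper=22 → close Juniper (overflow 12)
  22÷5 = 4 each, +1 to first 2
Round 2: Briarlake=10 Dunmere=22 Fernhollow=16 Hollowpine=23 Ironridge=10 → close Hollowpine (overflow 15)
  23÷4 = 5 each, +1 to first 3
Round 3: Briarlake=16 Dunmere=28 Fernhollow=22 Ironridge=15 → close Dunmere (overflow 16)
  28÷3 = 9 each, +1 to first 1
Round 4: Briarlake=26 Fernhollow=31 Ironridge=24 → close Fernhollow (overflow 18)
  31÷2 = 15 each, +1 to first 1
Round 5: Briarlake=42 Ironridge=39 → close Briarlake (overflow 32)
  42÷1 = 42 each, +1 to first 0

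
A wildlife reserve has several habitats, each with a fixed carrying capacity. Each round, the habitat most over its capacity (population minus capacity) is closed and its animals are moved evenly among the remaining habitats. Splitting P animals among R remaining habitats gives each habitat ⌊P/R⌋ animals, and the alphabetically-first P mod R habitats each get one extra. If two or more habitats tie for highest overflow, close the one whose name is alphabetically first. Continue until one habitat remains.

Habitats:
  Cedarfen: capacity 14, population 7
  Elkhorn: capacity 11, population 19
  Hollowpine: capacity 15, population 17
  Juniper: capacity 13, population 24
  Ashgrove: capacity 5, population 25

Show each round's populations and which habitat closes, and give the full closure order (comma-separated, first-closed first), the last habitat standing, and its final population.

Closure order: Ashgrove, Juniper, Elkhorn, Hollowpine
Last habitat: Cedarfen with 92 animals

Round 1: Ashgrove=25 Cedarfen=7 Elkhorn=19 Hollowpine=17 Juniper=24 → close Ashgrove (overflow 20)
  25÷4 = 6 each, +1 to first 1
Round 2: Cedarfen=14 Elkhorn=25 Hollowpine=23 Juniper=30 → close Juniper (overflow 17)
  30÷3 = 10 each, +1 to first 0
Round 3: Cedarfen=24 Elkhorn=35 Hollowpine=33 → close Elkhorn (overflow 24)
  35÷2 = 17 each, +1 to first 1
Round 4: Cedarfen=42 Hollowpine=50 → close Hollowpine (overflow 35)
  50÷1 = 50 each, +1 to first 0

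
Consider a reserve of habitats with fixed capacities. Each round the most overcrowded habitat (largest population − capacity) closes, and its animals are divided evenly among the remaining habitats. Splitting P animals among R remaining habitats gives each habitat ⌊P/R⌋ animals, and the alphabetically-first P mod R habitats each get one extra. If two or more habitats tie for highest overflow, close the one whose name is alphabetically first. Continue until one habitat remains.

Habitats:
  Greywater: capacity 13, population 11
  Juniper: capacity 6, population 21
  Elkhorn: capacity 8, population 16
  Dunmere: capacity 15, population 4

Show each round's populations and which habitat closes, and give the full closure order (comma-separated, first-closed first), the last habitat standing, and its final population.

Closure order: Juniper, Elkhorn, Greywater
Last habitat: Dunmere with 52 animals

Round 1: Dunmere=4 Elkhorn=16 Greywater=11 Juniper=21 → close Juniper (overflow 15)
  21÷3 = 7 each, +1 to first 0
Round 2: Dunmere=11 Elkhorn=23 Greywater=18 → close Elkhorn (overflow 15)
  23÷2 = 11 each, +1 to first 1
Round 3: Dunmere=23 Greywater=29 → close Greywater (overflow 16)
  29÷1 = 29 each, +1 to first 0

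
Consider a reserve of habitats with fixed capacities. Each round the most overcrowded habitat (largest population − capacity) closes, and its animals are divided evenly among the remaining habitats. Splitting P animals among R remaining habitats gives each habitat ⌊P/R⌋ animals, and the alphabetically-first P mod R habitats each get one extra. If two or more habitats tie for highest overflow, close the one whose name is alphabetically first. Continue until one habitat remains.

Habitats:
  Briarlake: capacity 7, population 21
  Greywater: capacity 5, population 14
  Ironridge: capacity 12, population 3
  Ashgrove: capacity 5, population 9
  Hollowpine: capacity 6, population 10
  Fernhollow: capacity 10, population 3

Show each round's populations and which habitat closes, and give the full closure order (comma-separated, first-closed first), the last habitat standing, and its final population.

Round 1: Ashgrove=9 Briarlake=21 Fernhollow=3 Greywater=14 Hollowpine=10 Ironridge=3 → close Briarlake (overflow 14)
  21÷5 = 4 each, +1 to first 1
Round 2: Ashgrove=14 Fernhollow=7 Greywater=18 Hollowpine=14 Ironridge=7 → close Greywater (overflow 13)
  18÷4 = 4 each, +1 to first 2
Round 3: Ashgrove=19 Fernhollow=12 Hollowpine=18 Ironridge=11 → close Ashgrove (overflow 14)
  19÷3 = 6 each, +1 to first 1
Round 4: Fernhollow=19 Hollowpine=24 Ironridge=17 → close Hollowpine (overflow 18)
  24÷2 = 12 each, +1 to first 0
Round 5: Fernhollow=31 Ironridge=29 → close Fernhollow (overflow 21)
  31÷1 = 31 each, +1 to first 0

Closure order: Briarlake, Greywater, Ashgrove, Hollowpine, Fernhollow
Last habitat: Ironridge with 60 animals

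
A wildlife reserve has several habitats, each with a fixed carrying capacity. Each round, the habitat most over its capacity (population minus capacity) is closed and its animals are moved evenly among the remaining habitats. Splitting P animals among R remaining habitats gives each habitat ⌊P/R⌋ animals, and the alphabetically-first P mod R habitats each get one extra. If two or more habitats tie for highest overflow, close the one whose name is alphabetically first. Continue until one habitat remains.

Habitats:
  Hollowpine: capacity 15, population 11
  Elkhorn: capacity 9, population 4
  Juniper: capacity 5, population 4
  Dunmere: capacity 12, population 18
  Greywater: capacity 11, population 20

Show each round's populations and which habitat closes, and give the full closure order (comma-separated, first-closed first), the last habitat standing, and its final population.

Round 1: Dunmere=18 Elkhorn=4 Greywater=20 Hollowpine=11 Juniper=4 → close Greywater (overflow 9)
  20÷4 = 5 each, +1 to first 0
Round 2: Dunmere=23 Elkhorn=9 Hollowpine=16 Juniper=9 → close Dunmere (overflow 11)
  23÷3 = 7 each, +1 to first 2
Round 3: Elkhorn=17 Hollowpine=24 Juniper=16 → close Juniper (overflow 11)
  16÷2 = 8 each, +1 to first 0
Round 4: Elkhorn=25 Hollowpine=32 → close Hollowpine (overflow 17)
  32÷1 = 32 each, +1 to first 0

Closure order: Greywater, Dunmere, Juniper, Hollowpine
Last habitat: Elkhorn with 57 animals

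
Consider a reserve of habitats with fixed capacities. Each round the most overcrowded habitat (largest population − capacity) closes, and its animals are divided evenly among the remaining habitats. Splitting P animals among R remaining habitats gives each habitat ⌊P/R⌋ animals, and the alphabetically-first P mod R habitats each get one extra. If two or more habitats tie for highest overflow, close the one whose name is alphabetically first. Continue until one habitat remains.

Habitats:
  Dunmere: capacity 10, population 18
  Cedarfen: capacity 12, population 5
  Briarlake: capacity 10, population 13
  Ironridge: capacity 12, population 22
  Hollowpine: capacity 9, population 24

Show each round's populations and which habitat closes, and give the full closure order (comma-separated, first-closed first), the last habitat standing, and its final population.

Round 1: Briarlake=13 Cedarfen=5 Dunmere=18 Hollowpine=24 Ironridge=22 → close Hollowpine (overflow 15)
  24÷4 = 6 each, +1 to first 0
Round 2: Briarlake=19 Cedarfen=11 Dunmere=24 Ironridge=28 → close Ironridge (overflow 16)
  28÷3 = 9 each, +1 to first 1
Round 3: Briarlake=29 Cedarfen=20 Dunmere=33 → close Dunmere (overflow 23)
  33÷2 = 16 each, +1 to first 1
Round 4: Briarlake=46 Cedarfen=36 → close Briarlake (overflow 36)
  46÷1 = 46 each, +1 to first 0

Closure order: Hollowpine, Ironridge, Dunmere, Briarlake
Last habitat: Cedarfen with 82 animals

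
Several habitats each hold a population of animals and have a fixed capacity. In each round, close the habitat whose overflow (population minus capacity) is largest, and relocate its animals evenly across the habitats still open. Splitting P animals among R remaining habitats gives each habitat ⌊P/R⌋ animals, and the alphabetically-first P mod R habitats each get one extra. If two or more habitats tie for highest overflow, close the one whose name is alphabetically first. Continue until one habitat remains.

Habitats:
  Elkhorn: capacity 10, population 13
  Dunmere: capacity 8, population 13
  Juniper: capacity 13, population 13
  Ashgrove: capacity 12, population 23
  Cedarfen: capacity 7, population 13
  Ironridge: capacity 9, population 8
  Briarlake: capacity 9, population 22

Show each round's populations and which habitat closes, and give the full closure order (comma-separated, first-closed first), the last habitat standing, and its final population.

Round 1: Ashgrove=23 Briarlake=22 Cedarfen=13 Dunmere=13 Elkhorn=13 Ironridge=8 Juniper=13 → close Briarlake (overflow 13)
  22÷6 = 3 each, +1 to first 4
Round 2: Ashgrove=27 Cedarfen=17 Dunmere=17 Elkhorn=17 Ironridge=11 Juniper=16 → close Ashgrove (overflow 15)
  27÷5 = 5 each, +1 to first 2
Round 3: Cedarfen=23 Dunmere=23 Elkhorn=22 Ironridge=16 Juniper=21 → close Cedarfen (overflow 16)
  23÷4 = 5 each, +1 to first 3
Round 4: Dunmere=29 Elkhorn=28 Ironridge=22 Juniper=26 → close Dunmere (overflow 21)
  29÷3 = 9 each, +1 to first 2
Round 5: Elkhorn=38 Ironridge=32 Juniper=35 → close Elkhorn (overflow 28)
  38÷2 = 19 each, +1 to first 0
Round 6: Ironridge=51 Juniper=54 → close Ironridge (overflow 42)
  51÷1 = 51 each, +1 to first 0

Closure order: Briarlake, Ashgrove, Cedarfen, Dunmere, Elkhorn, Ironridge
Last habitat: Juniper with 105 animals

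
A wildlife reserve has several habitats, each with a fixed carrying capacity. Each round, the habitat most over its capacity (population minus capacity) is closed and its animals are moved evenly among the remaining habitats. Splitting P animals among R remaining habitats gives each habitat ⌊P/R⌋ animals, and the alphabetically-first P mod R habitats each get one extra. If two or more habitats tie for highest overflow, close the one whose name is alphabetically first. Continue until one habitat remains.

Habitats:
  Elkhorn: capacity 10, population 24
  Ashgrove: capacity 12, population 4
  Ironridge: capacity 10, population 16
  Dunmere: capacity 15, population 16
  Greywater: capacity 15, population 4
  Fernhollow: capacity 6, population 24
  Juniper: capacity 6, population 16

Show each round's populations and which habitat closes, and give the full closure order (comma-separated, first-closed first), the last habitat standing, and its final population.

Round 1: Ashgrove=4 Dunmere=16 Elkhorn=24 Fernhollow=24 Greywater=4 Ironridge=16 Juniper=16 → close Fernhollow (overflow 18)
  24÷6 = 4 each, +1 to first 0
Round 2: Ashgrove=8 Dunmere=20 Elkhorn=28 Greywater=8 Ironridge=20 Juniper=20 → close Elkhorn (overflow 18)
  28÷5 = 5 each, +1 to first 3
Round 3: Ashgrove=14 Dunmere=26 Greywater=14 Ironridge=25 Juniper=25 → close Juniper (overflow 19)
  25÷4 = 6 each, +1 to first 1
Round 4: Ashgrove=21 Dunmere=32 Greywater=20 Ironridge=31 → close Ironridge (overflow 21)
  31÷3 = 10 each, +1 to first 1
Round 5: Ashgrove=32 Dunmere=42 Greywater=30 → close Dunmere (overflow 27)
  42÷2 = 21 each, +1 to first 0
Round 6: Ashgrove=53 Greywater=51 → close Ashgrove (overflow 41)
  53÷1 = 53 each, +1 to first 0

Closure order: Fernhollow, Elkhorn, Juniper, Ironridge, Dunmere, Ashgrove
Last habitat: Greywater with 104 animals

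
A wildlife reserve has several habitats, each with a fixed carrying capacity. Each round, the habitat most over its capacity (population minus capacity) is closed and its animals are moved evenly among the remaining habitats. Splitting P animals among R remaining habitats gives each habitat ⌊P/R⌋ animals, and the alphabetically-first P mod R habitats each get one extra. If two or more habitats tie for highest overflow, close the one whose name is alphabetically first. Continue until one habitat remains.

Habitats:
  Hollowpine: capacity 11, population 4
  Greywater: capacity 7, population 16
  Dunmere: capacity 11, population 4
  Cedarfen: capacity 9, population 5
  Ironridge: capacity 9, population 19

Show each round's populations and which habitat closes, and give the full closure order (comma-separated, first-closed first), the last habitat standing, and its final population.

Closure order: Ironridge, Greywater, Cedarfen, Dunmere
Last habitat: Hollowpine with 48 animals

Round 1: Cedarfen=5 Dunmere=4 Greywater=16 Hollowpine=4 Ironridge=19 → close Ironridge (overflow 10)
  19÷4 = 4 each, +1 to first 3
Round 2: Cedarfen=10 Dunmere=9 Greywater=21 Hollowpine=8 → close Greywater (overflow 14)
  21÷3 = 7 each, +1 to first 0
Round 3: Cedarfen=17 Dunmere=16 Hollowpine=15 → close Cedarfen (overflow 8)
  17÷2 = 8 each, +1 to first 1
Round 4: Dunmere=25 Hollowpine=23 → close Dunmere (overflow 14)
  25÷1 = 25 each, +1 to first 0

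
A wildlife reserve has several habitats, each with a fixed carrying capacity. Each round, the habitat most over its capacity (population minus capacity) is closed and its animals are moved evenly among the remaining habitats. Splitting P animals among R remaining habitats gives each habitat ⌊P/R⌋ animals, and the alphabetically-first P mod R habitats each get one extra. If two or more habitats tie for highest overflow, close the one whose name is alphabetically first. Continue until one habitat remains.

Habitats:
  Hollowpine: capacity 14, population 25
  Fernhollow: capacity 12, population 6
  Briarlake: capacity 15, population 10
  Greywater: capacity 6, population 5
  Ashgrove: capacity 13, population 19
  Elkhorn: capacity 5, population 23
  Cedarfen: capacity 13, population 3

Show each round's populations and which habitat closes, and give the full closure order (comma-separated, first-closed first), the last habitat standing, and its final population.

Closure order: Elkhorn, Hollowpine, Ashgrove, Greywater, Briarlake, Fernhollow
Last habitat: Cedarfen with 91 animals

Round 1: Ashgrove=19 Briarlake=10 Cedarfen=3 Elkhorn=23 Fernhollow=6 Greywater=5 Hollowpine=25 → close Elkhorn (overflow 18)
  23÷6 = 3 each, +1 to first 5
Round 2: Ashgrove=23 Briarlake=14 Cedarfen=7 Fernhollow=10 Greywater=9 Hollowpine=28 → close Hollowpine (overflow 14)
  28÷5 = 5 each, +1 to first 3
Round 3: Ashgrove=29 Briarlake=20 Cedarfen=13 Fernhollow=15 Greywater=14 → close Ashgrove (overflow 16)
  29÷4 = 7 each, +1 to first 1
Round 4: Briarlake=28 Cedarfen=20 Fernhollow=22 Greywater=21 → close Greywater (overflow 15)
  21÷3 = 7 each, +1 to first 0
Round 5: Briarlake=35 Cedarfen=27 Fernhollow=29 → close Briarlake (overflow 20)
  35÷2 = 17 each, +1 to first 1
Round 6: Cedarfen=45 Fernhollow=46 → close Fernhollow (overflow 34)
  46÷1 = 46 each, +1 to first 0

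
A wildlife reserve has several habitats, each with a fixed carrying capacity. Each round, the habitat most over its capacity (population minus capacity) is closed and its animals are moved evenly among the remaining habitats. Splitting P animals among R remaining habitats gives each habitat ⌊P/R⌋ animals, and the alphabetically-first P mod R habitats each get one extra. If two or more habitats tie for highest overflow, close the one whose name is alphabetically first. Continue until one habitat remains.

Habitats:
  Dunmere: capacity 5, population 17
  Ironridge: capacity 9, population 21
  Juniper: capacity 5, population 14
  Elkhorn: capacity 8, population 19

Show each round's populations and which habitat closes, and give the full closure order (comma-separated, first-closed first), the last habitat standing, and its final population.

Round 1: Dunmere=17 Elkhorn=19 Ironridge=21 Juniper=14 → close Dunmere (overflow 12)
  17÷3 = 5 each, +1 to first 2
Round 2: Elkhorn=25 Ironridge=27 Juniper=19 → close Ironridge (overflow 18)
  27÷2 = 13 each, +1 to first 1
Round 3: Elkhorn=39 Juniper=32 → close Elkhorn (overflow 31)
  39÷1 = 39 each, +1 to first 0

Closure order: Dunmere, Ironridge, Elkhorn
Last habitat: Juniper with 71 animals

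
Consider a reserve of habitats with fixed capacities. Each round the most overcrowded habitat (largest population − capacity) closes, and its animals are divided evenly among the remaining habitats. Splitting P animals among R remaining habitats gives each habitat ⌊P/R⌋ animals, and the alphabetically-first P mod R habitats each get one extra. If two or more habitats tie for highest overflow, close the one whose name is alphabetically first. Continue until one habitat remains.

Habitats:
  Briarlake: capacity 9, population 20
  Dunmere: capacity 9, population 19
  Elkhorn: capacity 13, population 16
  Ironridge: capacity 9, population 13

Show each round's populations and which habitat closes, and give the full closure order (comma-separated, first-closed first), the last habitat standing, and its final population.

Closure order: Briarlake, Dunmere, Elkhorn
Last habitat: Ironridge with 68 animals

Round 1: Briarlake=20 Dunmere=19 Elkhorn=16 Ironridge=13 → close Briarlake (overflow 11)
  20÷3 = 6 each, +1 to first 2
Round 2: Dunmere=26 Elkhorn=23 Ironridge=19 → close Dunmere (overflow 17)
  26÷2 = 13 each, +1 to first 0
Round 3: Elkhorn=36 Ironridge=32 → close Elkhorn (overflow 23)
  36÷1 = 36 each, +1 to first 0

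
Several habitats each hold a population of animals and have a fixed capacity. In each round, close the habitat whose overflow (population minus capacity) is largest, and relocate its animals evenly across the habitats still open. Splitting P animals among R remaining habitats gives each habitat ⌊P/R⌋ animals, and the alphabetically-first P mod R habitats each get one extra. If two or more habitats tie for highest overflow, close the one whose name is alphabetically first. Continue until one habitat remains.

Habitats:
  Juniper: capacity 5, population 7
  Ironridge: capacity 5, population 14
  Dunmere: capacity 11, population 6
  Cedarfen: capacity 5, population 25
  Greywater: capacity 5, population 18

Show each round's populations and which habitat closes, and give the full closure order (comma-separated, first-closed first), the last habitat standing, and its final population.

Round 1: Cedarfen=25 Dunmere=6 Greywater=18 Ironridge=14 Juniper=7 → close Cedarfen (overflow 20)
  25÷4 = 6 each, +1 to first 1
Round 2: Dunmere=13 Greywater=24 Ironridge=20 Juniper=13 → close Greywater (overflow 19)
  24÷3 = 8 each, +1 to first 0
Round 3: Dunmere=21 Ironridge=28 Juniper=21 → close Ironridge (overflow 23)
  28÷2 = 14 each, +1 to first 0
Round 4: Dunmere=35 Juniper=35 → close Juniper (overflow 30)
  35÷1 = 35 each, +1 to first 0

Closure order: Cedarfen, Greywater, Ironridge, Juniper
Last habitat: Dunmere with 70 animals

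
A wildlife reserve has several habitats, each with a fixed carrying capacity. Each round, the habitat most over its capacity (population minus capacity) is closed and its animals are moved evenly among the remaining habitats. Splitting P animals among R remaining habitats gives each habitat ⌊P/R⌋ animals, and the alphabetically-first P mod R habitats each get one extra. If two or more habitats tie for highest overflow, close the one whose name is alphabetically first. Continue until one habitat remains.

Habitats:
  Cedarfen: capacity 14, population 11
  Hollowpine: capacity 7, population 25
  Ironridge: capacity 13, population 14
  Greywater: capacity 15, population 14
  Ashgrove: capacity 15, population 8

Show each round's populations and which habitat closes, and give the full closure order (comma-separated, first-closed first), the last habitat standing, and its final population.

Round 1: Ashgrove=8 Cedarfen=11 Greywater=14 Hollowpine=25 Ironridge=14 → close Hollowpine (overflow 18)
  25÷4 = 6 each, +1 to first 1
Round 2: Ashgrove=15 Cedarfen=17 Greywater=20 Ironridge=20 → close Ironridge (overflow 7)
  20÷3 = 6 each, +1 to first 2
Round 3: Ashgrove=22 Cedarfen=24 Greywater=26 → close Greywater (overflow 11)
  26÷2 = 13 each, +1 to first 0
Round 4: Ashgrove=35 Cedarfen=37 → close Cedarfen (overflow 23)
  37÷1 = 37 each, +1 to first 0

Closure order: Hollowpine, Ironridge, Greywater, Cedarfen
Last habitat: Ashgrove with 72 animals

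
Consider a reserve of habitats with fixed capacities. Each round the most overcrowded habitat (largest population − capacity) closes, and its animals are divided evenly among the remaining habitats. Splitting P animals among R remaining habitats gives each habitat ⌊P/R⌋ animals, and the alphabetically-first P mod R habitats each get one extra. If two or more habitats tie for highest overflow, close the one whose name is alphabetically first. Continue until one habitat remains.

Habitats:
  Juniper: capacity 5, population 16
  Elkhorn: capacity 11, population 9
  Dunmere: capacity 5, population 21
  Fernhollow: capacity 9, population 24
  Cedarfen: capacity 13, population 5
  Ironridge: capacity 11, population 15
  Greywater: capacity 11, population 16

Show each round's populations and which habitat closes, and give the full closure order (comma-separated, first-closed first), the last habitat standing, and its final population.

Closure order: Dunmere, Fernhollow, Juniper, Greywater, Ironridge, Elkhorn
Last habitat: Cedarfen with 106 animals

Round 1: Cedarfen=5 Dunmere=21 Elkhorn=9 Fernhollow=24 Greywater=16 Ironridge=15 Juniper=16 → close Dunmere (overflow 16)
  21÷6 = 3 each, +1 to first 3
Round 2: Cedarfen=9 Elkhorn=13 Fernhollow=28 Greywater=19 Ironridge=18 Juniper=19 → close Fernhollow (overflow 19)
  28÷5 = 5 each, +1 to first 3
Round 3: Cedarfen=15 Elkhorn=19 Greywater=25 Ironridge=23 Juniper=24 → close Juniper (overflow 19)
  24÷4 = 6 each, +1 to first 0
Round 4: Cedarfen=21 Elkhorn=25 Greywater=31 Ironridge=29 → close Greywater (overflow 20)
  31÷3 = 10 each, +1 to first 1
Round 5: Cedarfen=32 Elkhorn=35 Ironridge=39 → close Ironridge (overflow 28)
  39÷2 = 19 each, +1 to first 1
Round 6: Cedarfen=52 Elkhorn=54 → close Elkhorn (overflow 43)
  54÷1 = 54 each, +1 to first 0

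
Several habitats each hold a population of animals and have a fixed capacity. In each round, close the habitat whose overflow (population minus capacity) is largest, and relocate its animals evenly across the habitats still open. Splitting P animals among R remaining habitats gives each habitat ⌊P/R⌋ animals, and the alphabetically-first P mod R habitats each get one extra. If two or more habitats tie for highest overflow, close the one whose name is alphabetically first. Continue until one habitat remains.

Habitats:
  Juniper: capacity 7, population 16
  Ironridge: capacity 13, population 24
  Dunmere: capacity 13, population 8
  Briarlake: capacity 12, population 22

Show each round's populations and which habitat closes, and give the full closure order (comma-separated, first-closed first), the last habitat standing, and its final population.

Closure order: Ironridge, Briarlake, Juniper
Last habitat: Dunmere with 70 animals

Round 1: Briarlake=22 Dunmere=8 Ironridge=24 Juniper=16 → close Ironridge (overflow 11)
  24÷3 = 8 each, +1 to first 0
Round 2: Briarlake=30 Dunmere=16 Juniper=24 → close Briarlake (overflow 18)
  30÷2 = 15 each, +1 to first 0
Round 3: Dunmere=31 Juniper=39 → close Juniper (overflow 32)
  39÷1 = 39 each, +1 to first 0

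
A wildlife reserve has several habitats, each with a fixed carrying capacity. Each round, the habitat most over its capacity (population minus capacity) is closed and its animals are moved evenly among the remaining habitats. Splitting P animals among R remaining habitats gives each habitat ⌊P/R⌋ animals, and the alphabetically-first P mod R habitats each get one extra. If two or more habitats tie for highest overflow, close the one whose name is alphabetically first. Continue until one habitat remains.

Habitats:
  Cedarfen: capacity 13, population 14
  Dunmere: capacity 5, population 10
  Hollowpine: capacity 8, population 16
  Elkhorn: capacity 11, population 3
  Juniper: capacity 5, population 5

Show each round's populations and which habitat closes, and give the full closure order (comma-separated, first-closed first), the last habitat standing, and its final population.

Closure order: Hollowpine, Dunmere, Cedarfen, Juniper
Last habitat: Elkhorn with 48 animals

Round 1: Cedarfen=14 Dunmere=10 Elkhorn=3 Hollowpine=16 Juniper=5 → close Hollowpine (overflow 8)
  16÷4 = 4 each, +1 to first 0
Round 2: Cedarfen=18 Dunmere=14 Elkhorn=7 Juniper=9 → close Dunmere (overflow 9)
  14÷3 = 4 each, +1 to first 2
Round 3: Cedarfen=23 Elkhorn=12 Juniper=13 → close Cedarfen (overflow 10)
  23÷2 = 11 each, +1 to first 1
Round 4: Elkhorn=24 Juniper=24 → close Juniper (overflow 19)
  24÷1 = 24 each, +1 to first 0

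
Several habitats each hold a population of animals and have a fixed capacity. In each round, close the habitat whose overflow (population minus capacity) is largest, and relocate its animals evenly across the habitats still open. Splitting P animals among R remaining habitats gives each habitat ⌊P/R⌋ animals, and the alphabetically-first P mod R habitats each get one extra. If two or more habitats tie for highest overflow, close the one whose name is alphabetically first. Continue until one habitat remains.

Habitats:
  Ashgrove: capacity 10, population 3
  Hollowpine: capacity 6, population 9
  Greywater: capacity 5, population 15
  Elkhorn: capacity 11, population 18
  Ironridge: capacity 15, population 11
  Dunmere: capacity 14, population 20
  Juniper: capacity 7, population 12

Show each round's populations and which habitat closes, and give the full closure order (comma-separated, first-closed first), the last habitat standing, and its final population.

Closure order: Greywater, Elkhorn, Dunmere, Juniper, Hollowpine, Ironridge
Last habitat: Ashgrove with 88 animals

Round 1: Ashgrove=3 Dunmere=20 Elkhorn=18 Greywater=15 Hollowpine=9 Ironridge=11 Juniper=12 → close Greywater (overflow 10)
  15÷6 = 2 each, +1 to first 3
Round 2: Ashgrove=6 Dunmere=23 Elkhorn=21 Hollowpine=11 Ironridge=13 Juniper=14 → close Elkhorn (overflow 10)
  21÷5 = 4 each, +1 to first 1
Round 3: Ashgrove=11 Dunmere=27 Hollowpine=15 Ironridge=17 Juniper=18 → close Dunmere (overflow 13)
  27÷4 = 6 each, +1 to first 3
Round 4: Ashgrove=18 Hollowpine=22 Ironridge=24 Juniper=24 → close Juniper (overflow 17)
  24÷3 = 8 each, +1 to first 0
Round 5: Ashgrove=26 Hollowpine=30 Ironridge=32 → close Hollowpine (overflow 24)
  30÷2 = 15 each, +1 to first 0
Round 6: Ashgrove=41 Ironridge=47 → close Ironridge (overflow 32)
  47÷1 = 47 each, +1 to first 0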